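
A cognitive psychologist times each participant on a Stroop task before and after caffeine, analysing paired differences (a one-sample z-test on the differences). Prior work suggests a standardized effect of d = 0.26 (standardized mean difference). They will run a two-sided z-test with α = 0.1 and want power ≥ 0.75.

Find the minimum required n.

n = 80

Set Φ(δ − 1.645) = 0.75; then δ − 1.645 = Φ⁻¹(0.75) = 0.674, giving δ = 2.319.
(Ignoring the negligible lower-tail rejection probability gives the usual closed-form inversion.)
δ = d·√n ⇒ n = (δ/d)² = (2.319 / 0.26)² = 79.58.
Rounding up, n = 80.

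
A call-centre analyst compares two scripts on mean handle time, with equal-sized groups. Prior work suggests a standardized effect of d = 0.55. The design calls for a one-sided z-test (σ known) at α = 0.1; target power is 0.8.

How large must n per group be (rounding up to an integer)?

Set Φ(δ − 1.282) = 0.8; then δ − 1.282 = Φ⁻¹(0.8) = 0.842, giving δ = 2.123.
δ = d·√(n/2) ⇒ n = 2(δ/d)² = 2 × (2.123 / 0.55)² = 29.80.
Rounding up, n = 30 per group.

n = 30 per group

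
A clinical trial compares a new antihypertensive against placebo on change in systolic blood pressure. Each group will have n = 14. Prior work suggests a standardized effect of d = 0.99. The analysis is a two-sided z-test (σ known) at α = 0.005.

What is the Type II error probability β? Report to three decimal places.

Noncentrality parameter: δ = d·√(n/2) = 0.99 × √(14/2) = 2.6193
Two-sided α = 0.005 → critical value z_{0.0025} = 2.807.
Power = Φ(δ − 2.807) + Φ(−δ − 2.807) = Φ(-0.188) + Φ(-5.426) = 0.4255 + 0.0000 = 0.4255.
Type II error: β = 1 − power = 1 − 0.4255 = 0.5745.

β ≈ 0.574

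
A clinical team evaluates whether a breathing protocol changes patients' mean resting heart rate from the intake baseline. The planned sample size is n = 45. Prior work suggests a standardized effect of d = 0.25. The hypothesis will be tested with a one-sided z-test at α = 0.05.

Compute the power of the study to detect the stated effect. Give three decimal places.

Noncentrality parameter: δ = d·√n = 0.25 × √45 = 1.6771
One-sided α = 0.05 → critical value z_{0.05} = 1.645.
Power = Φ(δ − 1.645) = Φ(0.032) = 0.5128.

Power ≈ 0.513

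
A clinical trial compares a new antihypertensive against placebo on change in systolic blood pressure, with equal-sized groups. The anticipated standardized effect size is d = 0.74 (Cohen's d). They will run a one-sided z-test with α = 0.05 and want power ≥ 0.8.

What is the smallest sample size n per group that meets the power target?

n = 23 per group

Set Φ(δ − 1.645) = 0.8; then δ − 1.645 = Φ⁻¹(0.8) = 0.842, giving δ = 2.486.
δ = d·√(n/2) ⇒ n = 2(δ/d)² = 2 × (2.486 / 0.74)² = 22.58.
Rounding up, n = 23 per group.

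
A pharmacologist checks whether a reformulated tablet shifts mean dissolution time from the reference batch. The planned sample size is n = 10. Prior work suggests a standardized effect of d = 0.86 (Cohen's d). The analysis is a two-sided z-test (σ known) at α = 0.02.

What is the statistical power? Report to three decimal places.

Power ≈ 0.653

Noncentrality parameter: λ = d·√n = 0.86 × √10 = 2.7196
Two-sided α = 0.02 → critical value z_{0.01} = 2.326.
Power = Φ(λ − 2.326) + Φ(−λ − 2.326) = Φ(0.393) + Φ(-5.046) = 0.6529 + 0.0000 = 0.6529.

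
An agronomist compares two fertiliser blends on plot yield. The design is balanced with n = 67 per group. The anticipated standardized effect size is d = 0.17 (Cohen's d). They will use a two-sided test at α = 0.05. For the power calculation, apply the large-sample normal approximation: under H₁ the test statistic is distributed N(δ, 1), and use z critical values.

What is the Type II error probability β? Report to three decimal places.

Noncentrality parameter: δ = d·√(n/2) = 0.17 × √(67/2) = 0.9839
Two-sided α = 0.05 → critical value z_{0.025} = 1.960.
Power = Φ(δ − 1.960) + Φ(−δ − 1.960) = Φ(-0.976) + Φ(-2.944) = 0.1645 + 0.0016 = 0.1661.
Type II error: β = 1 − power = 1 − 0.1661 = 0.8339.

β ≈ 0.834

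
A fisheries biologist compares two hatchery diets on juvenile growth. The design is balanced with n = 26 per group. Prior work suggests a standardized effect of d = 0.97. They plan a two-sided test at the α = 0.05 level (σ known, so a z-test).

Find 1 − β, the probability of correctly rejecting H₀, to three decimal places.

Power ≈ 0.938

Noncentrality parameter: δ = d·√(n/2) = 0.97 × √(26/2) = 3.4974
Critical value for a two-sided test at α = 0.05: z_{α/2} = 1.960.
Power = Φ(δ − 1.960) + Φ(−δ − 1.960) = Φ(1.537) + Φ(-5.457) = 0.9379 + 0.0000 = 0.9379.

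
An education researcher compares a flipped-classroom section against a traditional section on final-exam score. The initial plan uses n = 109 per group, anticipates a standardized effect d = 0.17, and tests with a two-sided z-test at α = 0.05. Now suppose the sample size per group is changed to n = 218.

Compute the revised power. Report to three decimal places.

Power ≈ 0.427

With n = 218 per group: δ = d·√(n/2) = 0.17 × √(218/2) = 1.7749. Critical value z_{0.025} = 1.960.
Revised power = Φ(δ − 1.960) + Φ(−δ − 1.960) = Φ(-0.185) + Φ(-3.735) = 0.4266 + 0.0001 = 0.4267.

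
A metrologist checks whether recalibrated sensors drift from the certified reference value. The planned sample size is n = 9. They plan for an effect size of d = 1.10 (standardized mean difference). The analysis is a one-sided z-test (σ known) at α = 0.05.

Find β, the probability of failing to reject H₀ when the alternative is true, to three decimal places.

β ≈ 0.049

Noncentrality parameter: δ = d·√n = 1.10 × √9 = 3.3000
Critical value for a one-sided test at α = 0.05: z_α = 1.645.
Power = P(Z > 1.645 − δ) = Φ(1.655) = 0.9511.
Type II error: β = 1 − power = 1 − 0.9511 = 0.0489.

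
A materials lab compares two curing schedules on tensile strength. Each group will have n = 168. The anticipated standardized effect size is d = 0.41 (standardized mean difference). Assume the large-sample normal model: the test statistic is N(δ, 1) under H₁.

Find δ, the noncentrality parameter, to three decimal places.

The noncentrality parameter scales effect size by the design's sample-size factor: δ = d·√(n/2) = 0.41 × √(168/2) = 3.7577

δ ≈ 3.758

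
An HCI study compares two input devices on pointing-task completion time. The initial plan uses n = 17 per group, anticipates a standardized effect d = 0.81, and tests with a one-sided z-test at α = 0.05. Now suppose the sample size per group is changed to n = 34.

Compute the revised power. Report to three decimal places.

With n = 34 per group: δ = d·√(n/2) = 0.81 × √(34/2) = 3.3397. Critical value z_{0.05} = 1.645.
Revised power = Φ(δ − 1.645) = Φ(1.695) = 0.9549.

Power ≈ 0.955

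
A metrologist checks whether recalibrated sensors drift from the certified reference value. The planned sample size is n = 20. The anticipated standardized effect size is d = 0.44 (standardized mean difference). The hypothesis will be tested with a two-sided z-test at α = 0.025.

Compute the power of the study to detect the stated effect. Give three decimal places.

Noncentrality parameter: δ = d·√n = 0.44 × √20 = 1.9677
Two-sided α = 0.025 → critical value z_{0.0125} = 2.241.
Power = Φ(δ − 2.241) + Φ(−δ − 2.241) = Φ(-0.274) + Φ(-4.209) = 0.3922 + 0.0000 = 0.3922.

Power ≈ 0.392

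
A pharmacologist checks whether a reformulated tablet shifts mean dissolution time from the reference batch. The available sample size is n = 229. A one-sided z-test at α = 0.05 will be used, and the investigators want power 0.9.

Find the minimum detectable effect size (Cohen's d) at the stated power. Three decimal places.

Required noncentrality: δ = z_{0.05} + z_{0.10} = 1.645 + 1.282 = 2.926.
δ = d·√n ⇒ d = δ/√n = 2.926/√229 = 0.1934.

d ≈ 0.193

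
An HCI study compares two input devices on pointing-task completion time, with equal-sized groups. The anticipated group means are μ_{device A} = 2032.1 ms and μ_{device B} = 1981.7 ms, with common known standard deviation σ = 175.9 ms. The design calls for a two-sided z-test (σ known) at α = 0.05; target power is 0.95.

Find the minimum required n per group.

n = 317 per group

Standardized effect: d = |μ_{device A} − μ_{device B}| / σ = |2032.1 − 1981.7| / 175.9 = 0.2865
For power 0.95 need Φ(δ − z_{0.025}) = 0.95, so δ = z_{0.025} + z_{0.05} = 1.960 + 1.645 = 3.605.
(For δ > 0 the lower-tail rejection region contributes negligibly to power, so the one-term inversion is standard.)
δ = d·√(n/2) ⇒ n = 2(δ/d)² = 2 × (3.605 / 0.2865)² = 316.57.
Rounding up, n = 317 per group.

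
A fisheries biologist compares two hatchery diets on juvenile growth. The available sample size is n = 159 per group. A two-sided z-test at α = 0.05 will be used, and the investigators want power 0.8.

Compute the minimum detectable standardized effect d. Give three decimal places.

Need Φ(δ − 1.960) = 0.8, so δ = 1.960 + 0.842 = 2.802.
(The second rejection-region term Φ(−δ − z_{α/2}) is negligible and dropped.)
δ = d·√(n/2) ⇒ d = δ/√(n/2) = 2.802/√(159/2) = 0.3142.

d ≈ 0.314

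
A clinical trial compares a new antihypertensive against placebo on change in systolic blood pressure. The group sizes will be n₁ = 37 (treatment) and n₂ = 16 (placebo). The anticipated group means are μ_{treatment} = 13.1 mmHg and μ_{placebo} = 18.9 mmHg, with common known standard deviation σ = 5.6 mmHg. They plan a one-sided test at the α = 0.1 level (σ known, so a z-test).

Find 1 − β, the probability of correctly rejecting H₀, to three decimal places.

Power ≈ 0.985

Standardized effect: d = |μ_{treatment} − μ_{placebo}| / σ = |13.1 − 18.9| / 5.6 = 1.0357
Noncentrality parameter: λ = d / √(1/n₁ + 1/n₂) = 1.0357 / √(1/37 + 1/16) = 3.4615
Critical value for a one-sided test at α = 0.1: z_α = 1.282.
Power = P(Z > 1.282 − λ) = Φ(2.180) = 0.9854.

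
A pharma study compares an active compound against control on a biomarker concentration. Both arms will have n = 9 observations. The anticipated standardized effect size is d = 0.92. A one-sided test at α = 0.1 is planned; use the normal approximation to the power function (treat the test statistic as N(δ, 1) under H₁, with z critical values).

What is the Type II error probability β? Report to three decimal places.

β ≈ 0.251

Noncentrality parameter: δ = d·√(n/2) = 0.92 × √(9/2) = 1.9516
One-sided α = 0.1 → critical value z_{0.1} = 1.282.
Power = P(Z > 1.282 − δ) = Φ(0.670) = 0.7486.
Type II error: β = 1 − power = 1 − 0.7486 = 0.2514.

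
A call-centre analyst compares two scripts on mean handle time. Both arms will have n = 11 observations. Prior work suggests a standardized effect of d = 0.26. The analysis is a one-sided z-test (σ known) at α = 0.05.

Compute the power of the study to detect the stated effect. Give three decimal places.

Noncentrality parameter: λ = d·√(n/2) = 0.26 × √(11/2) = 0.6098
One-sided α = 0.05 → critical value z_{0.05} = 1.645.
Power = P(Z > 1.645 − λ) = Φ(-1.035) = 0.1503.

Power ≈ 0.150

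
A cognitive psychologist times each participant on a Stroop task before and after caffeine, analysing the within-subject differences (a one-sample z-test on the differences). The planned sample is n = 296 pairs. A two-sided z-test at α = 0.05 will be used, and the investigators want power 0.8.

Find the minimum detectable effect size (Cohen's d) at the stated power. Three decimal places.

d ≈ 0.163

Need Φ(δ − 1.960) = 0.8, so δ = 1.960 + 0.842 = 2.802.
(The second rejection-region term Φ(−δ − z_{α/2}) is negligible and dropped.)
δ = d·√n ⇒ d = δ/√n = 2.802/√296 = 0.1628.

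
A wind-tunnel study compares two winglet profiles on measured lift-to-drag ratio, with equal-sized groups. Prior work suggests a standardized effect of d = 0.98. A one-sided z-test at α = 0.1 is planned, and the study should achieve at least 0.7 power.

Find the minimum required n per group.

n = 7 per group

Set Φ(δ − 1.282) = 0.7; then δ − 1.282 = Φ⁻¹(0.7) = 0.524, giving δ = 1.806.
δ = d·√(n/2) ⇒ n = 2(δ/d)² = 2 × (1.806 / 0.98)² = 6.79.
Rounding up, n = 7 per group.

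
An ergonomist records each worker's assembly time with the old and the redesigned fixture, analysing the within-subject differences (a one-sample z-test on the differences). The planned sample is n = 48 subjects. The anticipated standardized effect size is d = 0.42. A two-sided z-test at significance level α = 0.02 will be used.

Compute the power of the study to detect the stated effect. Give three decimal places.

Power ≈ 0.720

Noncentrality parameter: δ = d·√n = 0.42 × √48 = 2.9098
Critical value for a two-sided test at α = 0.02: z_{α/2} = 2.326.
Power = Φ(δ − 2.326) + Φ(−δ − 2.326) = Φ(0.583) + Φ(-5.236) = 0.7202 + 0.0000 = 0.7202.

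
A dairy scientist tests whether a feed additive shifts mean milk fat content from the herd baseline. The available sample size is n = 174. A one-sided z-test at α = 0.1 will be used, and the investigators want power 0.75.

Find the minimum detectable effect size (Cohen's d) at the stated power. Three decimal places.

d ≈ 0.148

Required noncentrality: δ = z_{0.1} + z_{0.25} = 1.282 + 0.674 = 1.956.
δ = d·√n ⇒ d = δ/√n = 1.956/√174 = 0.1483.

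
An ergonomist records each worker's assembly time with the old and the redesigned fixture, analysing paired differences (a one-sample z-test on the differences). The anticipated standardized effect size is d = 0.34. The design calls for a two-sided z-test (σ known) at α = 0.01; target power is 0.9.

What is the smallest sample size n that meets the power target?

n = 129

For power 0.9 need Φ(δ − z_{0.005}) = 0.9, so δ = z_{0.005} + z_{0.10} = 2.576 + 1.282 = 3.857.
(For δ > 0 the lower-tail rejection region contributes negligibly to power, so the one-term inversion is standard.)
δ = d·√n ⇒ n = (δ/d)² = (3.857 / 0.34)² = 128.71.
Rounding up, n = 129.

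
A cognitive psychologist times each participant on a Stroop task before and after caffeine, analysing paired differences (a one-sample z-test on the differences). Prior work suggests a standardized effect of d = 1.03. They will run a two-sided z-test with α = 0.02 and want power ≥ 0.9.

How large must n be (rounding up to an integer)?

For power 0.9 need Φ(δ − z_{0.01}) = 0.9, so δ = z_{0.01} + z_{0.10} = 2.326 + 1.282 = 3.608.
(For δ > 0 the lower-tail rejection region contributes negligibly to power, so the one-term inversion is standard.)
δ = d·√n ⇒ n = (δ/d)² = (3.608 / 1.03)² = 12.27.
Round up to the next whole unit.

n = 13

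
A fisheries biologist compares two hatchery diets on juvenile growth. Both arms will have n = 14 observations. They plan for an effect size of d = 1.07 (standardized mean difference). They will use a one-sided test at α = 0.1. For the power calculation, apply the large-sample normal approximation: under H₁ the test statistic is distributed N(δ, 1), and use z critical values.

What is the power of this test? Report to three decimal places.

Power ≈ 0.939

Noncentrality parameter: δ = d·√(n/2) = 1.07 × √(14/2) = 2.8310
Critical value for a one-sided test at α = 0.1: z_α = 1.282.
Power = P(Z > 1.282 − δ) = Φ(1.549) = 0.9394.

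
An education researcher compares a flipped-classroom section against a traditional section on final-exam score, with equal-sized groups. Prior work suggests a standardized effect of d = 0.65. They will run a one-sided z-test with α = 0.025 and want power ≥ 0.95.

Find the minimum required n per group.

n = 62 per group

For power 0.95 need Φ(δ − z_{0.025}) = 0.95, so δ = z_{0.025} + z_{0.05} = 1.960 + 1.645 = 3.605.
δ = d·√(n/2) ⇒ n = 2(δ/d)² = 2 × (3.605 / 0.65)² = 61.51.
Round up to the next whole unit.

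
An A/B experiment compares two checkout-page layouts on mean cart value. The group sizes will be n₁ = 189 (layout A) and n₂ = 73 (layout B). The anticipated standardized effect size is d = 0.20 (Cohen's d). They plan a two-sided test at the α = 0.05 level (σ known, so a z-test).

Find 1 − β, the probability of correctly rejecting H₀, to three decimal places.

Power ≈ 0.306

Noncentrality parameter: δ = d / √(1/n₁ + 1/n₂) = 0.20 / √(1/189 + 1/73) = 1.4513
Two-sided α = 0.05 → critical value z_{0.025} = 1.960.
Power = Φ(δ − 1.960) + Φ(−δ − 1.960) = Φ(-0.509) + Φ(-3.411) = 0.3055 + 0.0003 = 0.3058.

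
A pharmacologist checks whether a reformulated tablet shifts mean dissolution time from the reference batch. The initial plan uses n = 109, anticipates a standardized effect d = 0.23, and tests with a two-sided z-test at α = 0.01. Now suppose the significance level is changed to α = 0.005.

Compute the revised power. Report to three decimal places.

δ = d·√n = 0.23 × √109 = 2.4013 (unchanged). New critical value: z_{0.0025} = 2.807.
Revised power = Φ(δ − 2.807) + Φ(−δ − 2.807) = Φ(-0.406) + Φ(-5.208) = 0.3425 + 0.0000 = 0.3425.

Power ≈ 0.342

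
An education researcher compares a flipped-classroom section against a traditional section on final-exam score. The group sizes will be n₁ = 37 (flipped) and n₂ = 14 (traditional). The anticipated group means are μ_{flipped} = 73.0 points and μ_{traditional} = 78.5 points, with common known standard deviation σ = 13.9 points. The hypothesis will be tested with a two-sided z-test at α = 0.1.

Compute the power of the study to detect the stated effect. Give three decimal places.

Standardized effect: d = |μ_{flipped} − μ_{traditional}| / σ = |73.0 − 78.5| / 13.9 = 0.3957
Noncentrality parameter: δ = d / √(1/n₁ + 1/n₂) = 0.3957 / √(1/37 + 1/14) = 1.2610
Critical value for a two-sided test at α = 0.1: z_{α/2} = 1.645.
Power = Φ(δ − 1.645) + Φ(−δ − 1.645) = Φ(-0.384) + Φ(-2.906) = 0.3506 + 0.0018 = 0.3524.

Power ≈ 0.352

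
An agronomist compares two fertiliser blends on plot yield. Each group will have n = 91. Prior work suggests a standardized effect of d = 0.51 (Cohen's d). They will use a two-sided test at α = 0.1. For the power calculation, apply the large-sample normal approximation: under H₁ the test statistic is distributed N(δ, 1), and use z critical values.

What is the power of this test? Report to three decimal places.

Noncentrality parameter: δ = d·√(n/2) = 0.51 × √(91/2) = 3.4401
Two-sided α = 0.1 → critical value z_{0.05} = 1.645.
Power = Φ(δ − 1.645) + Φ(−δ − 1.645) = Φ(1.795) + Φ(-5.085) = 0.9637 + 0.0000 = 0.9637.

Power ≈ 0.964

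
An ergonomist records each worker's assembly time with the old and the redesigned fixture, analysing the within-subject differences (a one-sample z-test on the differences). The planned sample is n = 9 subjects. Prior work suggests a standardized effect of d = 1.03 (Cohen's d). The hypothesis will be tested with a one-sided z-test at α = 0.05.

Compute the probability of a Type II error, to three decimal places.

Noncentrality parameter: δ = d·√n = 1.03 × √9 = 3.0900
Critical value for a one-sided test at α = 0.05: z_α = 1.645.
Power = Φ(δ − 1.645) = Φ(1.445) = 0.9258.
Type II error: β = 1 − power = 1 − 0.9258 = 0.0742.

β ≈ 0.074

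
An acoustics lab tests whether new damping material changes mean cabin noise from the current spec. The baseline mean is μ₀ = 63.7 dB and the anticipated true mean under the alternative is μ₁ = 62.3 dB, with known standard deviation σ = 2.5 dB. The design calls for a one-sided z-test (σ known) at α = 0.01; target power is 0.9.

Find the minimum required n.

n = 42

Standardized effect: d = |μ₁ − μ₀| / σ = |62.3 − 63.7| / 2.5 = 0.5600
For power 0.9 need Φ(δ − z_{0.01}) = 0.9, so δ = z_{0.01} + z_{0.10} = 2.326 + 1.282 = 3.608.
δ = d·√n ⇒ n = (δ/d)² = (3.608 / 0.5600)² = 41.51.
Round up to the next whole unit.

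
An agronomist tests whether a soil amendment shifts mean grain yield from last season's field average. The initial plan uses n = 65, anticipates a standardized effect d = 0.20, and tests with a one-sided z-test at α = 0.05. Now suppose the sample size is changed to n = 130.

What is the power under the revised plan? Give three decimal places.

With n = 130: δ = d·√n = 0.20 × √130 = 2.2804. Critical value z_{0.05} = 1.645.
Revised power = Φ(δ − 1.645) = Φ(0.635) = 0.7374.

Power ≈ 0.737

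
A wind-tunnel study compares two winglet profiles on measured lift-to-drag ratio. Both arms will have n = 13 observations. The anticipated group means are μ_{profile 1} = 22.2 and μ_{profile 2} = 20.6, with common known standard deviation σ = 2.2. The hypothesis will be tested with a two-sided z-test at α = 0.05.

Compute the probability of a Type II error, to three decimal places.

Standardized effect: d = |μ_{profile 1} − μ_{profile 2}| / σ = |22.2 − 20.6| / 2.2 = 0.7273
Noncentrality parameter: δ = d·√(n/2) = 0.7273 × √(13/2) = 1.8542
Critical value for a two-sided test at α = 0.05: z_{α/2} = 1.960.
Power = Φ(δ − 1.960) + Φ(−δ − 1.960) = Φ(-0.106) + Φ(-3.814) = 0.4579 + 0.0001 = 0.4579.
Type II error: β = 1 − power = 1 − 0.4579 = 0.5421.

β ≈ 0.542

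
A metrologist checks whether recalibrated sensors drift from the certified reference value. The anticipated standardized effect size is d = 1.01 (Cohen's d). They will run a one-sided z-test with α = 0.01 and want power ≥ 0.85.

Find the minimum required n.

n = 12

Set Φ(δ − 2.326) = 0.85; then δ − 2.326 = Φ⁻¹(0.85) = 1.036, giving δ = 3.363.
δ = d·√n ⇒ n = (δ/d)² = (3.363 / 1.01)² = 11.09.
Round up to the next whole unit.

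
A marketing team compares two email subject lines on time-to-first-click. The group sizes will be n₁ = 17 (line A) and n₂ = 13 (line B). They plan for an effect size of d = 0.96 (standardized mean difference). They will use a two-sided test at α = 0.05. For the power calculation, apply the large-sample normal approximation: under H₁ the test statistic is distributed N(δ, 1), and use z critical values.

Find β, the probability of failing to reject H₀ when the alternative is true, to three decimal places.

β ≈ 0.259

Noncentrality parameter: δ = d / √(1/n₁ + 1/n₂) = 0.96 / √(1/17 + 1/13) = 2.6056
Critical value for a two-sided test at α = 0.05: z_{α/2} = 1.960.
Power = Φ(δ − 1.960) + Φ(−δ − 1.960) = Φ(0.646) + Φ(-4.566) = 0.7407 + 0.0000 = 0.7407.
Type II error: β = 1 − power = 1 − 0.7407 = 0.2593.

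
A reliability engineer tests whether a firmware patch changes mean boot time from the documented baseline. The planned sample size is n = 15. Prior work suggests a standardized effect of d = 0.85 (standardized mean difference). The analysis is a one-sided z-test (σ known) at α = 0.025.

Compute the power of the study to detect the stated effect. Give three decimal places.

Noncentrality parameter: δ = d·√n = 0.85 × √15 = 3.2920
One-sided α = 0.025 → critical value z_{0.025} = 1.960.
Power = P(Z > 1.960 − δ) = Φ(1.332) = 0.9086.

Power ≈ 0.909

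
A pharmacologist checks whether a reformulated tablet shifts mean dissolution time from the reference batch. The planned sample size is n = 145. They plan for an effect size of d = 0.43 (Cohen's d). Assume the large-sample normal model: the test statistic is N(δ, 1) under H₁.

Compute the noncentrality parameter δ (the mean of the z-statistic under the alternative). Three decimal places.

δ ≈ 5.178

δ = d·√n = 0.43 × √145 = 5.1779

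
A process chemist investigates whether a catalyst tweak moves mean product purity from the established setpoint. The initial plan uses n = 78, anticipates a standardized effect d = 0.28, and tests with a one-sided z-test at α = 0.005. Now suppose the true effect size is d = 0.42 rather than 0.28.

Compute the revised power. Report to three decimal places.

With d = 0.42: δ = d·√n = 0.42 × √78 = 3.7093. Critical value z_{0.005} = 2.576.
Revised power = Φ(δ − 2.576) = Φ(1.134) = 0.8715.

Power ≈ 0.871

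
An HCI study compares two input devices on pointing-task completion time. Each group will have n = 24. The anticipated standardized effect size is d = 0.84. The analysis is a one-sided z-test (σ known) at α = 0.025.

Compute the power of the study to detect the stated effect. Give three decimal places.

Power ≈ 0.829

Noncentrality parameter: δ = d·√(n/2) = 0.84 × √(24/2) = 2.9098
One-sided α = 0.025 → critical value z_{0.025} = 1.960.
Power = P(Z > 1.960 − δ) = Φ(0.950) = 0.8289.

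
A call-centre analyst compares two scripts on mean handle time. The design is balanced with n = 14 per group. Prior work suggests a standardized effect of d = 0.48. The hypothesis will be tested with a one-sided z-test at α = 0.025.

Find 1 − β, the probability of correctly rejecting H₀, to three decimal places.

Noncentrality parameter: δ = d·√(n/2) = 0.48 × √(14/2) = 1.2700
One-sided α = 0.025 → critical value z_{0.025} = 1.960.
Power = Φ(δ − 1.960) = Φ(-0.690) = 0.2451.

Power ≈ 0.245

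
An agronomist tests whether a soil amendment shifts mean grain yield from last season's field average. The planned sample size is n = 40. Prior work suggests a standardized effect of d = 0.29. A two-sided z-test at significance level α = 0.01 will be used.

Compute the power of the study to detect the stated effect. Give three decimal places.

Noncentrality parameter: δ = d·√n = 0.29 × √40 = 1.8341
Two-sided α = 0.01 → critical value z_{0.005} = 2.576.
Power = Φ(δ − 2.576) + Φ(−δ − 2.576) = Φ(-0.742) + Φ(-4.410) = 0.2291 + 0.0000 = 0.2291.

Power ≈ 0.229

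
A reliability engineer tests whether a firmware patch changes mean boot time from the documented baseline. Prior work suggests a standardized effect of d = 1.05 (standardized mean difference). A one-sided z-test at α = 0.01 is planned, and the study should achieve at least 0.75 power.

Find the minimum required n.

Set Φ(δ − 2.326) = 0.75; then δ − 2.326 = Φ⁻¹(0.75) = 0.674, giving δ = 3.001.
δ = d·√n ⇒ n = (δ/d)² = (3.001 / 1.05)² = 8.17.
Rounding up, n = 9.

n = 9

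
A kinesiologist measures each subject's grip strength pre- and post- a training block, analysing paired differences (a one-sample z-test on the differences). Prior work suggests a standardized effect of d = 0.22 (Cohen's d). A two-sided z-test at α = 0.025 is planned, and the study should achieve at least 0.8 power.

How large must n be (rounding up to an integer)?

Set Φ(δ − 2.241) = 0.8; then δ − 2.241 = Φ⁻¹(0.8) = 0.842, giving δ = 3.083.
(The Φ(−δ − z_{α/2}) term is vanishingly small for δ > 0 and is dropped in the standard sample-size formula.)
δ = d·√n ⇒ n = (δ/d)² = (3.083 / 0.22)² = 196.39.
Round up to the next whole unit.

n = 197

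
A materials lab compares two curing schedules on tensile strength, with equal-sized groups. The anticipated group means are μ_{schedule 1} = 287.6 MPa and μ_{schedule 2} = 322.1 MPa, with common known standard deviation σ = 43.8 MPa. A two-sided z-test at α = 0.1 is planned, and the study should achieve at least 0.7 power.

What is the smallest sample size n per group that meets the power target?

n = 16 per group

Standardized effect: d = |μ_{schedule 1} − μ_{schedule 2}| / σ = |287.6 − 322.1| / 43.8 = 0.7877
For power 0.7 need Φ(δ − z_{0.05}) = 0.7, so δ = z_{0.05} + z_{0.30} = 1.645 + 0.524 = 2.169.
(The Φ(−δ − z_{α/2}) term is vanishingly small for δ > 0 and is dropped in the standard sample-size formula.)
δ = d·√(n/2) ⇒ n = 2(δ/d)² = 2 × (2.169 / 0.7877)² = 15.17.
Rounding up, n = 16 per group.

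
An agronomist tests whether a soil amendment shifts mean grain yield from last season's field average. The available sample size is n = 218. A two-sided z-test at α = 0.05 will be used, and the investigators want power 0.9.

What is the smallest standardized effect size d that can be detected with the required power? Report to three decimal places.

d ≈ 0.220

Required noncentrality: δ = z_{0.025} + z_{0.10} = 1.960 + 1.282 = 3.242.
(Lower-tail contribution to power is negligible for δ > 0.)
δ = d·√n ⇒ d = δ/√n = 3.242/√218 = 0.2195.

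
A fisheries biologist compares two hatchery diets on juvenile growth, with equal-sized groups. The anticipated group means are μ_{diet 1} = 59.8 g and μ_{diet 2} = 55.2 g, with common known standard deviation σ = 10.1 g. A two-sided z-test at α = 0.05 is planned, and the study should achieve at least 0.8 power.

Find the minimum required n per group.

n = 76 per group

Standardized effect: d = |μ_{diet 1} − μ_{diet 2}| / σ = |59.8 − 55.2| / 10.1 = 0.4554
Set Φ(δ − 1.960) = 0.8; then δ − 1.960 = Φ⁻¹(0.8) = 0.842, giving δ = 2.802.
(For δ > 0 the lower-tail rejection region contributes negligibly to power, so the one-term inversion is standard.)
δ = d·√(n/2) ⇒ n = 2(δ/d)² = 2 × (2.802 / 0.4554)² = 75.68.
Rounding up, n = 76 per group.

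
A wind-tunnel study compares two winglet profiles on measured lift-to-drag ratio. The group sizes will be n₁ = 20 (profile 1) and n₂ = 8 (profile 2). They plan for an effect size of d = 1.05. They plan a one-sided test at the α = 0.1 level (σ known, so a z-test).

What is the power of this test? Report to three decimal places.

Power ≈ 0.890

Noncentrality parameter: δ = d / √(1/n₁ + 1/n₂) = 1.05 / √(1/20 + 1/8) = 2.5100
Critical value for a one-sided test at α = 0.1: z_α = 1.282.
Power = Φ(δ − 1.282) = Φ(1.228) = 0.8904.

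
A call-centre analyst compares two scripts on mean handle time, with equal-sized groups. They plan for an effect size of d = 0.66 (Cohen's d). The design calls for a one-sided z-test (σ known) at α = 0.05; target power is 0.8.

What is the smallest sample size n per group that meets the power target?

Set Φ(δ − 1.645) = 0.8; then δ − 1.645 = Φ⁻¹(0.8) = 0.842, giving δ = 2.486.
δ = d·√(n/2) ⇒ n = 2(δ/d)² = 2 × (2.486 / 0.66)² = 28.39.
Round up to the next whole unit.

n = 29 per group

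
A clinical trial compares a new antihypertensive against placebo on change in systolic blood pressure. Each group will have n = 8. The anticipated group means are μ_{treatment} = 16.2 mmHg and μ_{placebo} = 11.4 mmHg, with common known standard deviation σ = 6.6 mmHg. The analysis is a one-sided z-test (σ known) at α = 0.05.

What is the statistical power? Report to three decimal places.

Power ≈ 0.425

Standardized effect: d = |μ_{treatment} − μ_{placebo}| / σ = |16.2 − 11.4| / 6.6 = 0.7273
Noncentrality parameter: δ = d·√(n/2) = 0.7273 × √(8/2) = 1.4545
Critical value for a one-sided test at α = 0.05: z_α = 1.645.
Power = P(Z > 1.645 − δ) = Φ(-0.190) = 0.4245.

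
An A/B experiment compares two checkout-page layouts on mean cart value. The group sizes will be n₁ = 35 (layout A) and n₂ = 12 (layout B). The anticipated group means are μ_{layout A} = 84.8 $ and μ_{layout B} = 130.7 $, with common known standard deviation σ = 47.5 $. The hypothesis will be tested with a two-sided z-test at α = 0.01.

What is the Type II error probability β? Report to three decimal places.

Standardized effect: d = |μ_{layout A} − μ_{layout B}| / σ = |84.8 − 130.7| / 47.5 = 0.9663
Noncentrality parameter: δ = d / √(1/n₁ + 1/n₂) = 0.9663 / √(1/35 + 1/12) = 2.8886
Two-sided α = 0.01 → critical value z_{0.005} = 2.576.
Power = Φ(δ − 2.576) + Φ(−δ − 2.576) = Φ(0.313) + Φ(-5.464) = 0.6228 + 0.0000 = 0.6228.
Type II error: β = 1 − power = 1 − 0.6228 = 0.3772.

β ≈ 0.377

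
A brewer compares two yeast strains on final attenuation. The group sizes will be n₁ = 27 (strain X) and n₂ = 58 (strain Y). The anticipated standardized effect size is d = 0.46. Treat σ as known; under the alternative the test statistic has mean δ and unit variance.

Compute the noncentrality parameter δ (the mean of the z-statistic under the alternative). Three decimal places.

δ = d / √(1/n₁ + 1/n₂) = 0.46 / √(1/27 + 1/58) = 1.9744

δ ≈ 1.974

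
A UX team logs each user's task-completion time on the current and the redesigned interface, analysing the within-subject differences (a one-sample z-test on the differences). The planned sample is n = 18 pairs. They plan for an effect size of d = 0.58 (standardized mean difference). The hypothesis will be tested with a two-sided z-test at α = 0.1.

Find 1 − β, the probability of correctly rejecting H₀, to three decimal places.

Power ≈ 0.793

Noncentrality parameter: δ = d·√n = 0.58 × √18 = 2.4607
Two-sided α = 0.1 → critical value z_{0.05} = 1.645.
Power = Φ(δ − 1.645) + Φ(−δ − 1.645) = Φ(0.816) + Φ(-4.106) = 0.7927 + 0.0000 = 0.7927.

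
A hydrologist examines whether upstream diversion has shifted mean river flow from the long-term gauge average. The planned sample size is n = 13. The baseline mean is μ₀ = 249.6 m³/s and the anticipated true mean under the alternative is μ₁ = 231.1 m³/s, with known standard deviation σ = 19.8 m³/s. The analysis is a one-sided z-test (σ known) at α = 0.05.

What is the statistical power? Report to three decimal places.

Power ≈ 0.958

Standardized effect: d = |μ₁ − μ₀| / σ = |231.1 − 249.6| / 19.8 = 0.9343
Noncentrality parameter: λ = d·√n = 0.9343 × √13 = 3.3688
One-sided α = 0.05 → critical value z_{0.05} = 1.645.
Power = P(Z > 1.645 − λ) = Φ(1.724) = 0.9576.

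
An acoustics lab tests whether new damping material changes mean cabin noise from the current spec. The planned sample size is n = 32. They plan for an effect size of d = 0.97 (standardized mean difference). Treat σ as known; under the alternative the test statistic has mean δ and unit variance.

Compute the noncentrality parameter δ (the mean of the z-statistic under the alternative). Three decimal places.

The noncentrality parameter scales effect size by the design's sample-size factor: δ = d·√n = 0.97 × √32 = 5.4871

δ ≈ 5.487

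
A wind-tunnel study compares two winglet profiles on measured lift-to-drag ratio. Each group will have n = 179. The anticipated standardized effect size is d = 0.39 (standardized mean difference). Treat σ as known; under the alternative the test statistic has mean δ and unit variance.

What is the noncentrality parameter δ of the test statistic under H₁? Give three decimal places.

The noncentrality parameter scales effect size by the design's sample-size factor: δ = d·√(n/2) = 0.39 × √(179/2) = 3.6896

δ ≈ 3.690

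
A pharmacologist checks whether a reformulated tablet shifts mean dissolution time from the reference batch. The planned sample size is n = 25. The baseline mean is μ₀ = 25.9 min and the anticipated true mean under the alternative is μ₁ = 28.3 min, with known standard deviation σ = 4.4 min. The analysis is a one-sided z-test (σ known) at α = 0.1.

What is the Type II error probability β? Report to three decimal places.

β ≈ 0.074

Standardized effect: d = |μ₁ − μ₀| / σ = |28.3 − 25.9| / 4.4 = 0.5455
Noncentrality parameter: δ = d·√n = 0.5455 × √25 = 2.7273
One-sided α = 0.1 → critical value z_{0.1} = 1.282.
Power = P(Z > 1.282 − δ) = Φ(1.446) = 0.9259.
Type II error: β = 1 − power = 1 − 0.9259 = 0.0741.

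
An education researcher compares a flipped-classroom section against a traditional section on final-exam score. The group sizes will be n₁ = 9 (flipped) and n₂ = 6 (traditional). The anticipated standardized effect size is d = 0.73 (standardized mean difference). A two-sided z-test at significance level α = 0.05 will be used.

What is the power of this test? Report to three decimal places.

Noncentrality parameter: λ = d / √(1/n₁ + 1/n₂) = 0.73 / √(1/9 + 1/6) = 1.3851
Two-sided α = 0.05 → critical value z_{0.025} = 1.960.
Power = Φ(λ − 1.960) + Φ(−λ − 1.960) = Φ(-0.575) + Φ(-3.345) = 0.2827 + 0.0004 = 0.2831.

Power ≈ 0.283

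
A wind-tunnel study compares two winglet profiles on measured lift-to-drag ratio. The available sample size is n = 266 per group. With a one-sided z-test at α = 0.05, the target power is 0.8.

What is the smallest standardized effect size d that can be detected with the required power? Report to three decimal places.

d ≈ 0.216

Need Φ(δ − 1.645) = 0.8, so δ = 1.645 + 0.842 = 2.486.
δ = d·√(n/2) ⇒ d = δ/√(n/2) = 2.486/√(266/2) = 0.2156.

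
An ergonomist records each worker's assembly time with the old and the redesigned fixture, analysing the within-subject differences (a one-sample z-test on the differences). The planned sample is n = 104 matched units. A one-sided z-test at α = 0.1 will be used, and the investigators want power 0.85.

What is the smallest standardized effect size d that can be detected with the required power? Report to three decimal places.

Required noncentrality: δ = z_{0.1} + z_{0.15} = 1.282 + 1.036 = 2.318.
δ = d·√n ⇒ d = δ/√n = 2.318/√104 = 0.2273.

d ≈ 0.227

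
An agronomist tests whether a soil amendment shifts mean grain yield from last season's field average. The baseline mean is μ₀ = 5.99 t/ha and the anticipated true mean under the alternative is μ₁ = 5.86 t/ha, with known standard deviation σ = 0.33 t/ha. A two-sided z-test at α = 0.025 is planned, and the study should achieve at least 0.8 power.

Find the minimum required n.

n = 62

Standardized effect: d = |μ₁ − μ₀| / σ = |5.86 − 5.99| / 0.33 = 0.3939
Set Φ(δ − 2.241) = 0.8; then δ − 2.241 = Φ⁻¹(0.8) = 0.842, giving δ = 3.083.
(For δ > 0 the lower-tail rejection region contributes negligibly to power, so the one-term inversion is standard.)
δ = d·√n ⇒ n = (δ/d)² = (3.083 / 0.3939)² = 61.25.
Round up to the next whole unit.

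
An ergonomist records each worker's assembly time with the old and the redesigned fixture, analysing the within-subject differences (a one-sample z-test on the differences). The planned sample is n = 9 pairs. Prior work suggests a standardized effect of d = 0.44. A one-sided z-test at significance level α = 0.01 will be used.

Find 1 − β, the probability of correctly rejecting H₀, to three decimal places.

Power ≈ 0.157

Noncentrality parameter: δ = d·√n = 0.44 × √9 = 1.3200
One-sided α = 0.01 → critical value z_{0.01} = 2.326.
Power = Φ(δ − 2.326) = Φ(-1.006) = 0.1571.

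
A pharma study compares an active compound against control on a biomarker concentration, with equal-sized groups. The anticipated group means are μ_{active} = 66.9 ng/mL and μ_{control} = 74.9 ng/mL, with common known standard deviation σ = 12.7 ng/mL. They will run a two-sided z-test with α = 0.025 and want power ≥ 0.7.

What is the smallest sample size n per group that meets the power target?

Standardized effect: d = |μ_{active} − μ_{control}| / σ = |66.9 − 74.9| / 12.7 = 0.6299
For power 0.7 need Φ(δ − z_{0.0125}) = 0.7, so δ = z_{0.0125} + z_{0.30} = 2.241 + 0.524 = 2.766.
(For δ > 0 the lower-tail rejection region contributes negligibly to power, so the one-term inversion is standard.)
δ = d·√(n/2) ⇒ n = 2(δ/d)² = 2 × (2.766 / 0.6299)² = 38.56.
Round up to the next whole unit.

n = 39 per group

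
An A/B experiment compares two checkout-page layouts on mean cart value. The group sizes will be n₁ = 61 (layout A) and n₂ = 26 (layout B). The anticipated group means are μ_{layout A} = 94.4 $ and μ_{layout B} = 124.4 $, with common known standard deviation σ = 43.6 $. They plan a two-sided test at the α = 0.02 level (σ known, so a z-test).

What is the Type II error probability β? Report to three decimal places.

Standardized effect: d = |μ_{layout A} − μ_{layout B}| / σ = |94.4 − 124.4| / 43.6 = 0.6881
Noncentrality parameter: δ = d / √(1/n₁ + 1/n₂) = 0.6881 / √(1/61 + 1/26) = 2.9378
Two-sided α = 0.02 → critical value z_{0.01} = 2.326.
Power = Φ(δ − 2.326) + Φ(−δ − 2.326) = Φ(0.611) + Φ(-5.264) = 0.7296 + 0.0000 = 0.7296.
Type II error: β = 1 − power = 1 − 0.7296 = 0.2704.

β ≈ 0.270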